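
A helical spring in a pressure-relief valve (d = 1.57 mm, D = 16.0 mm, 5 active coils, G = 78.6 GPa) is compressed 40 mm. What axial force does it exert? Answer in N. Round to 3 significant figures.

k = Gd⁴/(8D³N_a) = (78.6×10³)(1.57⁴)/(8·16.0³·5) = 2.9147 N/mm
F = k·δ = 2.9147 × 40 = 116.59 N

117 N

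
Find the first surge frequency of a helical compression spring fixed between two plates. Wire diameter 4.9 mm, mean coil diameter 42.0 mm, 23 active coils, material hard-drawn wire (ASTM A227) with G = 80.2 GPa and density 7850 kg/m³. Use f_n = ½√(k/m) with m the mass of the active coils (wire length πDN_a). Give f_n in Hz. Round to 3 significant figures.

k = Gd⁴/(8D³N_a) = (80.2×10³)(4.9⁴)/(8·42.0³·23) = 3.3915 N/mm = 3391.5 N/m
Wire length L = πDN_a = π·42.0·23 = 3034.8 mm
m = ρ·(πd²/4)·L = 7850 × 18.857×10⁻⁶ m² × 3.0348 m = 0.44924 kg
f_n = ½√(k/m) = 0.5·√(3391.5/0.44924) = 0.5·√(7549.4) = 43.444 Hz

43.4 Hz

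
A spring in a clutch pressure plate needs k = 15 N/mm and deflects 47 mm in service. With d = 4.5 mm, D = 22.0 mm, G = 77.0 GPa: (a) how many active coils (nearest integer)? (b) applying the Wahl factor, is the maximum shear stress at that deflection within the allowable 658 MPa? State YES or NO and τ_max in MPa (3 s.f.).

(a) 25 coils; (b) YES, τ_max = 565 MPa

N_a = Gd⁴/(8D³k) = (77.0×10³)(4.5⁴)/(8·22.0³·15) = 24.71 → N_a = 25
Actual rate k = Gd⁴/(8D³·25) = 14.827 N/mm
Working load F = kδ = 14.827·47 = 696.85 N
C = 22.0/4.5 = 4.8889; K_W = (4C−1)/(4C−4)+0.615/C = 1.3187
τ_max = K_W·8FD/(πd³) = 1.3187·428.42 = 564.93 MPa
τ_max ≤ 658 MPa → acceptable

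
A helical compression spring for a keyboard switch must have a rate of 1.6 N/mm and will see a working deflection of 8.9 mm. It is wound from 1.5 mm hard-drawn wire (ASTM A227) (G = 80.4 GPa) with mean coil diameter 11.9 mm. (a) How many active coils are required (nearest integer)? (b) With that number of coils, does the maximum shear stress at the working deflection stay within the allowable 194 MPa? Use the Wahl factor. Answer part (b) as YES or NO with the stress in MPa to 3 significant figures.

N_a = Gd⁴/(8D³k) = (80.4×10³)(1.5⁴)/(8·11.9³·1.6) = 18.87 → N_a = 19
Actual rate k = Gd⁴/(8D³·19) = 1.589 N/mm
Working load F = kδ = 1.589·8.9 = 14.143 N
C = 11.9/1.5 = 7.9333; K_W = (4C−1)/(4C−4)+0.615/C = 1.1857
τ_max = K_W·8FD/(πd³) = 1.1857·126.98 = 150.56 MPa
τ_max ≤ 194 MPa → acceptable

(a) 19 coils; (b) YES, τ_max = 151 MPa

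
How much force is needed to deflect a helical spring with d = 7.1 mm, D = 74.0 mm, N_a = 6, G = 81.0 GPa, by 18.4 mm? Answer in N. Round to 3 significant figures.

k = Gd⁴/(8D³N_a) = (81.0×10³)(7.1⁴)/(8·74.0³·6) = 10.582 N/mm
F = k·δ = 10.582 × 18.4 = 194.72 N

195 N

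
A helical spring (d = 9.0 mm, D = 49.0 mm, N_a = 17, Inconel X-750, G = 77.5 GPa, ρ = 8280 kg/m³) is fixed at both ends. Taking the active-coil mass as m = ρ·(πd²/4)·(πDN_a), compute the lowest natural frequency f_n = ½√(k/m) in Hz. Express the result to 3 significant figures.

75.9 Hz

k = Gd⁴/(8D³N_a) = (77.5×10³)(9.0⁴)/(8·49.0³·17) = 31.779 N/mm = 31779 N/m
Wire length L = πDN_a = π·49.0·17 = 2616.9 mm
m = ρ·(πd²/4)·L = 8280 × 63.617×10⁻⁶ m² × 2.6169 m = 1.3785 kg
f_n = ½√(k/m) = 0.5·√(31779/1.3785) = 0.5·√(23054) = 75.918 Hz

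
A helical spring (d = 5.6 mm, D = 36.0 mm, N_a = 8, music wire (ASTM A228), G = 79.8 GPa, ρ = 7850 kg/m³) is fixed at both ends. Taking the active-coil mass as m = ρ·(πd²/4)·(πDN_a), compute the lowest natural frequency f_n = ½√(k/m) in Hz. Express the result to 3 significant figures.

194 Hz

k = Gd⁴/(8D³N_a) = (79.8×10³)(5.6⁴)/(8·36.0³·8) = 26.283 N/mm = 26283 N/m
Wire length L = πDN_a = π·36.0·8 = 904.78 mm
m = ρ·(πd²/4)·L = 7850 × 24.63×10⁻⁶ m² × 0.90478 m = 0.17494 kg
f_n = ½√(k/m) = 0.5·√(26283/0.17494) = 0.5·√(1.5024e+05) = 193.8 Hz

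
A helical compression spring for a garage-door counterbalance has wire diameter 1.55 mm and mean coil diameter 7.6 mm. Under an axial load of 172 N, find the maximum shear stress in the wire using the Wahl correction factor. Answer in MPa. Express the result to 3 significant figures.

1180 MPa

Spring index C = D/d = 7.6/1.55 = 4.9032
K_W = (4C−1)/(4C−4) + 0.615/C = 18.613/15.613 + 0.1254 = 1.3176
τ₀ = 8FD/(πd³) = 8·172·7.6/(π·1.55³) = 10457.6/11.699 = 893.9 MPa
τ_max = K·τ₀ = 1.3176 × 893.9 = 1177.8 MPa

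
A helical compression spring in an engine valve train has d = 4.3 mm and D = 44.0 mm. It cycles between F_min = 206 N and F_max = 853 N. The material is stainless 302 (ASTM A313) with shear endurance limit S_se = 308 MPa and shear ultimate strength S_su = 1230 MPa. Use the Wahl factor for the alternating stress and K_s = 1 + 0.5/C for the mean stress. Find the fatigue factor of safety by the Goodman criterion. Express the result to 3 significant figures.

C = D/d = 44.0/4.3 = 10.2326; K_W = (4C−1)/(4C−4)+0.615/C = 1.1413; K_s = 1+0.5/C = 1.0489
F_a = (F_max−F_min)/2 = 323.5 N; F_m = (F_max+F_min)/2 = 529.5 N
τ_a = K_W·8F_aD/(πd³) = 1.1413 × 455.89 = 520.33 MPa
τ_m = K_s·8F_mD/(πd³) = 1.0489 × 746.2 = 782.66 MPa
Goodman: 1/n_f = τ_a/S_se + τ_m/S_su = 520.33/308 + 782.66/1230 = 1.68937 + 0.63631 = 2.3257
n_f = 1/2.3257 = 0.43

0.430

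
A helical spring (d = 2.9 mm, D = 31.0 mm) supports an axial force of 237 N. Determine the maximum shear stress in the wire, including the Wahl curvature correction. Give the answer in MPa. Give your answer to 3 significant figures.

871 MPa

Spring index C = D/d = 31.0/2.9 = 10.6897
K_W = (4C−1)/(4C−4) + 0.615/C = 41.759/38.759 + 0.0575 = 1.1349
τ₀ = 8FD/(πd³) = 8·237·31.0/(π·2.9³) = 58776/76.62 = 767.11 MPa
τ_max = K·τ₀ = 1.1349 × 767.11 = 870.62 MPa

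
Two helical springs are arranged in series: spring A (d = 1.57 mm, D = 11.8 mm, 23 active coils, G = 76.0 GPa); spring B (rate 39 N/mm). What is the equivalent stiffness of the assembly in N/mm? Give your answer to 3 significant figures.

1.47 N/mm

k_A = Gd⁴/(8D³N_a) = (76.0×10³)(1.57⁴)/(8·11.8³·23) = 1.5274 N/mm
Series: 1/k_eq = 1/1.5274 + 1/39 = 0.68036; k_eq = 1.4698 N/mm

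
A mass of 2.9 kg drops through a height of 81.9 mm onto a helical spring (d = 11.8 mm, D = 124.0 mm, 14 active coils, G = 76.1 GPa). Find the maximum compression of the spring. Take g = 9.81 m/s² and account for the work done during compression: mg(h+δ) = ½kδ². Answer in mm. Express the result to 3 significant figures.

30.4 mm

k = Gd⁴/(8D³N_a) = (76.1×10³)(11.8⁴)/(8·124.0³·14) = 6.9092 N/mm
W = mg = 2.9 × 9.81 = 28.449 N
½kδ² − Wδ − Wh = 0 → δ = (W + √(W² + 2kWh))/k
δ = (28.449 + √(809.35 + 32196.6))/6.9092 = (28.449 + 181.68)/6.9092 = 30.412 mm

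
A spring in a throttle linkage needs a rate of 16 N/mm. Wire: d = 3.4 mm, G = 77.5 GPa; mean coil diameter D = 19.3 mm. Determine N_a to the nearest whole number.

11

N_a = Gd⁴/(8D³k) = (77.5×10³ × 3.4⁴)/(8 × 19.3³ × 16)
    = 1.03566e+07 / 920199 = 11.25 → 11 coils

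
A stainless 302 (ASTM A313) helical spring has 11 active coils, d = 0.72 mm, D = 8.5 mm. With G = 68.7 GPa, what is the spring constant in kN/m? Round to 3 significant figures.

k = Gd⁴/(8D³N_a) = (68.7×10³ × 0.72⁴) / (8 × 8.5³ × 11)
  = 18462.3 / 54043 = 0.34162 N/mm

0.342 kN/m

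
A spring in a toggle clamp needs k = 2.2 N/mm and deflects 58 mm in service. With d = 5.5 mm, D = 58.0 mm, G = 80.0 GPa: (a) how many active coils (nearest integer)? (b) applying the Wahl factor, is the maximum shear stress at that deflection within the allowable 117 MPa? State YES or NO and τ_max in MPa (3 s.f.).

N_a = Gd⁴/(8D³k) = (80.0×10³)(5.5⁴)/(8·58.0³·2.2) = 21.32 → N_a = 21
Actual rate k = Gd⁴/(8D³·21) = 2.2333 N/mm
Working load F = kδ = 2.2333·58 = 129.53 N
C = 58.0/5.5 = 10.5455; K_W = (4C−1)/(4C−4)+0.615/C = 1.1369
τ_max = K_W·8FD/(πd³) = 1.1369·114.99 = 130.73 MPa
τ_max > 117 MPa → exceeds allowable

(a) 21 coils; (b) NO, τ_max = 131 MPa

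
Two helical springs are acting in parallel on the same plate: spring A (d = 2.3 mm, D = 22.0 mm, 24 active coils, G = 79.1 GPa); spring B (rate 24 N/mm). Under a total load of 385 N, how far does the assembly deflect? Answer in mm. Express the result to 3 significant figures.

k_A = Gd⁴/(8D³N_a) = (79.1×10³)(2.3⁴)/(8·22.0³·24) = 1.0827 N/mm
Parallel: k_eq = 1.0827 + 24 = 25.083 N/mm
δ = F/k_eq = 385/25.083 = 15.349 mm

15.3 mm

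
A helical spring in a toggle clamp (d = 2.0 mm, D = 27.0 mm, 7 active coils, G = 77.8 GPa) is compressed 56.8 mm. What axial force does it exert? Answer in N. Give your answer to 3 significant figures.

64.1 N

k = Gd⁴/(8D³N_a) = (77.8×10³)(2.0⁴)/(8·27.0³·7) = 1.1293 N/mm
F = k·δ = 1.1293 × 56.8 = 64.146 N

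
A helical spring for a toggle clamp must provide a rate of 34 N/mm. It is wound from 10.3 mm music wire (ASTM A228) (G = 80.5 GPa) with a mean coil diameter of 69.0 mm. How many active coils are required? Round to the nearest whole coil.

N_a = Gd⁴/(8D³k) = (80.5×10³ × 10.3⁴)/(8 × 69.0³ × 34)
    = 9.06035e+08 / 8.93544e+07 = 10.14 → 10 coils

10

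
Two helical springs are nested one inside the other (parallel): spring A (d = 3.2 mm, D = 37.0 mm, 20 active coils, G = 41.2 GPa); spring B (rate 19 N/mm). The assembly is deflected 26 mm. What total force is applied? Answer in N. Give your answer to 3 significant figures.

k_A = Gd⁴/(8D³N_a) = (41.2×10³)(3.2⁴)/(8·37.0³·20) = 0.53305 N/mm
Parallel: k_eq = 0.53305 + 19 = 19.533 N/mm
F = k_eq·δ = 19.533·26 = 507.86 N

508 N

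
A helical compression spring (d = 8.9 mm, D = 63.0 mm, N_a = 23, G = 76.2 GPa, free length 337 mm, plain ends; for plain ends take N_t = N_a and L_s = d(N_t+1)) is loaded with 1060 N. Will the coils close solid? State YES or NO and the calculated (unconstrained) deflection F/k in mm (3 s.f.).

NO, δ = 102 mm

k = Gd⁴/(8D³N_a) = (76.2×10³)(8.9⁴)/(8·63.0³·23) = 10.391 N/mm
N_t = 23; L_s = 8.9·24 = 213.6 mm; δ_solid = L₀ − L_s = 337 − 213.6 = 123.4 mm
δ = F/k = 1060/10.391 = 102.01 mm
δ < δ_solid → spring does not go solid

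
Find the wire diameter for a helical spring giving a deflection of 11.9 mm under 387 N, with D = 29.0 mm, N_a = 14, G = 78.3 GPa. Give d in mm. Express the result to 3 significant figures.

5.80 mm

Required rate k = F/δ = 387/11.9 = 32.521 N/mm
d = (8D³N_a·k / G)^(1/4) = (8·29.0³·14·32.521 / (78.3×10³))^0.25
  = (1134.5)^0.25 = 5.8037 mm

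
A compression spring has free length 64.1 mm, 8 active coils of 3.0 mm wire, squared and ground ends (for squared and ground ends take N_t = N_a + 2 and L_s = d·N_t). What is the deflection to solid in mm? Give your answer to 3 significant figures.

34.1 mm

N_t = 10; L_s = 3.0·10 = 30 mm
δ_solid = L₀ − L_s = 64.1 − 30 = 34.1 mm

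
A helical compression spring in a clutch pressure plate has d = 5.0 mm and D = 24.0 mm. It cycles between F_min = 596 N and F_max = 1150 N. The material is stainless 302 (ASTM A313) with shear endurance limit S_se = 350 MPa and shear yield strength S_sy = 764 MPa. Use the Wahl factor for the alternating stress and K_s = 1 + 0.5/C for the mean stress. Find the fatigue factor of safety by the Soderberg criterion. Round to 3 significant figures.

0.885

C = D/d = 24.0/5.0 = 4.8000; K_W = (4C−1)/(4C−4)+0.615/C = 1.3255; K_s = 1+0.5/C = 1.1042
F_a = (F_max−F_min)/2 = 277 N; F_m = (F_max+F_min)/2 = 873 N
τ_a = K_W·8F_aD/(πd³) = 1.3255 × 135.43 = 179.51 MPa
τ_m = K_s·8F_mD/(πd³) = 1.1042 × 426.83 = 471.29 MPa
Soderberg: 1/n_f = τ_a/S_se + τ_m/S_sy = 179.51/350 + 471.29/764 = 0.51290 + 0.61687 = 1.1298
n_f = 1/1.1298 = 0.8851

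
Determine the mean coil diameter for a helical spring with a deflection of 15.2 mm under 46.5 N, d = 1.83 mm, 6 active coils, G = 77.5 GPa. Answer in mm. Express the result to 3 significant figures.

Required rate k = F/δ = 46.5/15.2 = 3.0592 N/mm
D = (Gd⁴/(8N_a·k))^(1/3) = (77.5×10³·1.83⁴/(8·6·3.0592))^(1/3)
  = (5919.1)^(1/3) = 18.0892 mm

18.1 mm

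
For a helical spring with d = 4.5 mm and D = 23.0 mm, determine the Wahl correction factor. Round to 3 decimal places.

1.303

C = D/d = 23.0/4.5 = 5.1111
K_W = (4C−1)/(4C−4) + 0.615/C = 19.444/16.444 + 0.1203 = 1.3028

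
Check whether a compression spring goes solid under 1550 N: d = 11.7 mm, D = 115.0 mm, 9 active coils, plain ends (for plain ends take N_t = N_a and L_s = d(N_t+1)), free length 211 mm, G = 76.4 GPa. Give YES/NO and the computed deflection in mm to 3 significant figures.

k = Gd⁴/(8D³N_a) = (76.4×10³)(11.7⁴)/(8·115.0³·9) = 13.074 N/mm
N_t = 9; L_s = 11.7·10 = 117 mm; δ_solid = L₀ − L_s = 211 − 117 = 94 mm
δ = F/k = 1550/13.074 = 118.56 mm
δ ≥ δ_solid → spring goes solid

YES, δ = 119 mm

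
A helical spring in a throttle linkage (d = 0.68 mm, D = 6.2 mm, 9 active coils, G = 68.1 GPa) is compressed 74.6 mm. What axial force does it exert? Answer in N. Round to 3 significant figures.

k = Gd⁴/(8D³N_a) = (68.1×10³)(0.68⁴)/(8·6.2³·9) = 0.84855 N/mm
F = k·δ = 0.84855 × 74.6 = 63.302 N

63.3 N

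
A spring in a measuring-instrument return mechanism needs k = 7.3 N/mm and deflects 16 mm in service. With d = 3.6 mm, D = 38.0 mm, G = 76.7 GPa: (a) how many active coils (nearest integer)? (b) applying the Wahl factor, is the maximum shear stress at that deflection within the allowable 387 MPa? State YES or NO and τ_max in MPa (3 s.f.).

(a) 4 coils; (b) YES, τ_max = 277 MPa

N_a = Gd⁴/(8D³k) = (76.7×10³)(3.6⁴)/(8·38.0³·7.3) = 4.02 → N_a = 4
Actual rate k = Gd⁴/(8D³·4) = 7.3368 N/mm
Working load F = kδ = 7.3368·16 = 117.39 N
C = 38.0/3.6 = 10.5556; K_W = (4C−1)/(4C−4)+0.615/C = 1.1368
τ_max = K_W·8FD/(πd³) = 1.1368·243.47 = 276.76 MPa
τ_max ≤ 387 MPa → acceptable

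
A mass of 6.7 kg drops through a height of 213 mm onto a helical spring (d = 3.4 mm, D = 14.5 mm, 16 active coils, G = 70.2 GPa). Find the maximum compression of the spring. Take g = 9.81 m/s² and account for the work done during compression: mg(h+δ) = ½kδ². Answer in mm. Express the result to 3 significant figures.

37.0 mm

k = Gd⁴/(8D³N_a) = (70.2×10³)(3.4⁴)/(8·14.5³·16) = 24.04 N/mm
W = mg = 6.7 × 9.81 = 65.727 N
½kδ² − Wδ − Wh = 0 → δ = (W + √(W² + 2kWh))/k
δ = (65.727 + √(4320 + 673120))/24.04 = (65.727 + 823.07)/24.04 = 36.971 mm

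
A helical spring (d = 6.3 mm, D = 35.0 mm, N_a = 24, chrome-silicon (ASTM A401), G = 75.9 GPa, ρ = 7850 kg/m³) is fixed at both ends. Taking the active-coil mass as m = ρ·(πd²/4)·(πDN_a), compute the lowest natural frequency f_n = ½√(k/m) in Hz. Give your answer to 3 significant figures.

k = Gd⁴/(8D³N_a) = (75.9×10³)(6.3⁴)/(8·35.0³·24) = 14.524 N/mm = 14524 N/m
Wire length L = πDN_a = π·35.0·24 = 2638.9 mm
m = ρ·(πd²/4)·L = 7850 × 31.172×10⁻⁶ m² × 2.6389 m = 0.64576 kg
f_n = ½√(k/m) = 0.5·√(14524/0.64576) = 0.5·√(22492) = 74.987 Hz

75.0 Hz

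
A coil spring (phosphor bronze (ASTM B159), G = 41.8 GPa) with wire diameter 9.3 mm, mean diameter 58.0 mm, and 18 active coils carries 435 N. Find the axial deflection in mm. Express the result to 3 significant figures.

k = Gd⁴/(8D³N_a) = (41.8×10³)(9.3⁴)/(8·58.0³·18) = 11.129 N/mm
δ = F/k = 435 / 11.129 = 39.087 mm

39.1 mm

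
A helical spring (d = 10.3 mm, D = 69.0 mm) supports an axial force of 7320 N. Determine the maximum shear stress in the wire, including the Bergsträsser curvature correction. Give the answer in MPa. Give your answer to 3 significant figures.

Spring index C = D/d = 69.0/10.3 = 6.6990
K_B = (4C+2)/(4C−3) = 28.796/23.796 = 1.2101
τ₀ = 8FD/(πd³) = 8·7320·69.0/(π·10.3³) = 4.04064e+06/3432.9 = 1177 MPa
τ_max = K·τ₀ = 1.2101 × 1177 = 1424.3 MPa

1420 MPa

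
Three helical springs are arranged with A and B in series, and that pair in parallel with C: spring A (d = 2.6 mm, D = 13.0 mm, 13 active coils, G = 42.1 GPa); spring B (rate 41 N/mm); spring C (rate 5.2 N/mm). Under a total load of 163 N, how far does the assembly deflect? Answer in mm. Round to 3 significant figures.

13.4 mm

k_A = Gd⁴/(8D³N_a) = (42.1×10³)(2.6⁴)/(8·13.0³·13) = 8.42 N/mm
Springs A,B series: k_AB = 1/(1/8.42+1/41) = 6.9854 N/mm; parallel with C: k_eq = 6.9854+5.2 = 12.185 N/mm
δ = F/k_eq = 163/12.185 = 13.377 mm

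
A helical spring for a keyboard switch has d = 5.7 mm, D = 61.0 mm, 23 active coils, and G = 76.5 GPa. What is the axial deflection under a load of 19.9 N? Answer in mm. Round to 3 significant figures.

k = Gd⁴/(8D³N_a) = (76.5×10³)(5.7⁴)/(8·61.0³·23) = 1.9335 N/mm
δ = F/k = 19.9 / 1.9335 = 10.292 mm

10.3 mm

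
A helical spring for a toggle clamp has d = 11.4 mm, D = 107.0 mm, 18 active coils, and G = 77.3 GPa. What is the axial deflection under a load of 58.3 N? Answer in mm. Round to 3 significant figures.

k = Gd⁴/(8D³N_a) = (77.3×10³)(11.4⁴)/(8·107.0³·18) = 7.4009 N/mm
δ = F/k = 58.3 / 7.4009 = 7.8774 mm

7.88 mm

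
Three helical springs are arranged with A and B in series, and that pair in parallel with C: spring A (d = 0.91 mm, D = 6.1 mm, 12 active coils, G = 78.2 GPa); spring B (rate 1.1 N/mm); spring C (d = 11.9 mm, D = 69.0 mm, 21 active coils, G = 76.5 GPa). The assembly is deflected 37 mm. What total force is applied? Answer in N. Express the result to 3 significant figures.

k_A = Gd⁴/(8D³N_a) = (78.2×10³)(0.91⁴)/(8·6.1³·12) = 2.461 N/mm
k_C = Gd⁴/(8D³N_a) = (76.5×10³)(11.9⁴)/(8·69.0³·21) = 27.797 N/mm
Springs A,B series: k_AB = 1/(1/2.461+1/1.1) = 0.76021 N/mm; parallel with C: k_eq = 0.76021+27.797 = 28.557 N/mm
F = k_eq·δ = 28.557·37 = 1056.6 N

1060 N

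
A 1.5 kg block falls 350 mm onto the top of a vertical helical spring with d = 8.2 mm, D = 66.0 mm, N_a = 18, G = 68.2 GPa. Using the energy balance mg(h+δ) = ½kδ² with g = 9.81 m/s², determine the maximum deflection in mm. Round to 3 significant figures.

k = Gd⁴/(8D³N_a) = (68.2×10³)(8.2⁴)/(8·66.0³·18) = 7.4481 N/mm
W = mg = 1.5 × 9.81 = 14.715 N
½kδ² − Wδ − Wh = 0 → δ = (W + √(W² + 2kWh))/k
δ = (14.715 + √(216.53 + 76719.2))/7.4481 = (14.715 + 277.37)/7.4481 = 39.216 mm

39.2 mm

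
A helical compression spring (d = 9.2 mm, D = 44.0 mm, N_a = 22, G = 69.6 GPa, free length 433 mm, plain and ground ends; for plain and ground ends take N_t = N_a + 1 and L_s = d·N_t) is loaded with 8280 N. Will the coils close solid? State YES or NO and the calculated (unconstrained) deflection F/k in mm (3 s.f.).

YES, δ = 249 mm

k = Gd⁴/(8D³N_a) = (69.6×10³)(9.2⁴)/(8·44.0³·22) = 33.258 N/mm
N_t = 23; L_s = 9.2·23 = 211.6 mm; δ_solid = L₀ − L_s = 433 − 211.6 = 221.4 mm
δ = F/k = 8280/33.258 = 248.97 mm
δ ≥ δ_solid → spring goes solid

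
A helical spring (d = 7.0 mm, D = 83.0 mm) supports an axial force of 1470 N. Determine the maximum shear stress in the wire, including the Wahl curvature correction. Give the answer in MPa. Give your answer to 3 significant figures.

1020 MPa

Spring index C = D/d = 83.0/7.0 = 11.8571
K_W = (4C−1)/(4C−4) + 0.615/C = 46.429/43.429 + 0.0519 = 1.1209
τ₀ = 8FD/(πd³) = 8·1470·83.0/(π·7.0³) = 976080/1077.6 = 905.82 MPa
τ_max = K·τ₀ = 1.1209 × 905.82 = 1015.4 MPa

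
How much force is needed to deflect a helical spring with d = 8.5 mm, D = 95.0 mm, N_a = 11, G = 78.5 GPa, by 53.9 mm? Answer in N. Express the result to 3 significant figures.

k = Gd⁴/(8D³N_a) = (78.5×10³)(8.5⁴)/(8·95.0³·11) = 5.4312 N/mm
F = k·δ = 5.4312 × 53.9 = 292.74 N

293 N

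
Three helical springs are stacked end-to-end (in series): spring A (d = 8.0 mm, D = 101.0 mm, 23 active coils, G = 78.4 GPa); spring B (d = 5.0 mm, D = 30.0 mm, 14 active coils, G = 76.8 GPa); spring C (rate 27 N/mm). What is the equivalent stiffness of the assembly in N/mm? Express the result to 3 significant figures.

1.45 N/mm

k_A = Gd⁴/(8D³N_a) = (78.4×10³)(8.0⁴)/(8·101.0³·23) = 1.6939 N/mm
k_B = Gd⁴/(8D³N_a) = (76.8×10³)(5.0⁴)/(8·30.0³·14) = 15.873 N/mm
Series: 1/k_eq = 1/1.6939 + 1/15.873 + 1/27 = 0.69038; k_eq = 1.4485 N/mm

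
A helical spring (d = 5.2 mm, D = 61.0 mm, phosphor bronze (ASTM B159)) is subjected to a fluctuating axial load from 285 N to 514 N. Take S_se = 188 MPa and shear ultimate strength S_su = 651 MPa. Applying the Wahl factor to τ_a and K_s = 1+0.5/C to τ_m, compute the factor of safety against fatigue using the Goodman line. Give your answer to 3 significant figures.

C = D/d = 61.0/5.2 = 11.7308; K_W = (4C−1)/(4C−4)+0.615/C = 1.1223; K_s = 1+0.5/C = 1.0426
F_a = (F_max−F_min)/2 = 114.5 N; F_m = (F_max+F_min)/2 = 399.5 N
τ_a = K_W·8F_aD/(πd³) = 1.1223 × 126.49 = 141.97 MPa
τ_m = K_s·8F_mD/(πd³) = 1.0426 × 441.34 = 460.15 MPa
Goodman: 1/n_f = τ_a/S_se + τ_m/S_su = 141.97/188 + 460.15/651 = 0.75513 + 0.70684 = 1.462
n_f = 1/1.462 = 0.684

0.684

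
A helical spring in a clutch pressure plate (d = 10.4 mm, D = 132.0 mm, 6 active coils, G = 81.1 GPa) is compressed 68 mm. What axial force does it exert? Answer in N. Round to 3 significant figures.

584 N

k = Gd⁴/(8D³N_a) = (81.1×10³)(10.4⁴)/(8·132.0³·6) = 8.5939 N/mm
F = k·δ = 8.5939 × 68 = 584.39 N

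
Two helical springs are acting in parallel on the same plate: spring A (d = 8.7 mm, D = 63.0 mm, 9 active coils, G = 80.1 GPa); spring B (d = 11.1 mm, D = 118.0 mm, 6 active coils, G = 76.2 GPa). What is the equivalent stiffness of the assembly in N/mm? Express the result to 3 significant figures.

k_A = Gd⁴/(8D³N_a) = (80.1×10³)(8.7⁴)/(8·63.0³·9) = 25.489 N/mm
k_B = Gd⁴/(8D³N_a) = (76.2×10³)(11.1⁴)/(8·118.0³·6) = 14.668 N/mm
Parallel: k_eq = 25.489 + 14.668 = 40.157 N/mm

40.2 N/mm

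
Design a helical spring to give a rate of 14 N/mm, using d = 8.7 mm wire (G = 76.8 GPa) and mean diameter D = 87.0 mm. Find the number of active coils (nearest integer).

N_a = Gd⁴/(8D³k) = (76.8×10³ × 8.7⁴)/(8 × 87.0³ × 14)
    = 4.39985e+08 / 7.37523e+07 = 5.966 → 6 coils

6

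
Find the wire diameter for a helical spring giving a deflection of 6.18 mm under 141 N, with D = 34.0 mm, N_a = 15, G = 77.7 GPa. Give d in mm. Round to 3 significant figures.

Required rate k = F/δ = 141/6.18 = 22.816 N/mm
d = (8D³N_a·k / G)^(1/4) = (8·34.0³·15·22.816 / (77.7×10³))^0.25
  = (1384.9)^0.25 = 6.1004 mm

6.10 mm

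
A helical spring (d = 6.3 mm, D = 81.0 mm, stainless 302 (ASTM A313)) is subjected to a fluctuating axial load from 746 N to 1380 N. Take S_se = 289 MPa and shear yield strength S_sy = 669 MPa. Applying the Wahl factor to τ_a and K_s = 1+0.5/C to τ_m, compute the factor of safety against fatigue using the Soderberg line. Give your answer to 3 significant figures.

C = D/d = 81.0/6.3 = 12.8571; K_W = (4C−1)/(4C−4)+0.615/C = 1.1111; K_s = 1+0.5/C = 1.0389
F_a = (F_max−F_min)/2 = 317 N; F_m = (F_max+F_min)/2 = 1063 N
τ_a = K_W·8F_aD/(πd³) = 1.1111 × 261.49 = 290.54 MPa
τ_m = K_s·8F_mD/(πd³) = 1.0389 × 876.87 = 910.97 MPa
Soderberg: 1/n_f = τ_a/S_se + τ_m/S_sy = 290.54/289 + 910.97/669 = 1.00534 + 1.36169 = 2.367
n_f = 1/2.367 = 0.4225

0.422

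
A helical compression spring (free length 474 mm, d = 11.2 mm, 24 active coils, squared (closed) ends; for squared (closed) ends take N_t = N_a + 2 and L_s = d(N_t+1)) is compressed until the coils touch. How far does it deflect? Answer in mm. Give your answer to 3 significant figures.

N_t = 26; L_s = 11.2·27 = 302.4 mm
δ_solid = L₀ − L_s = 474 − 302.4 = 171.6 mm

172 mm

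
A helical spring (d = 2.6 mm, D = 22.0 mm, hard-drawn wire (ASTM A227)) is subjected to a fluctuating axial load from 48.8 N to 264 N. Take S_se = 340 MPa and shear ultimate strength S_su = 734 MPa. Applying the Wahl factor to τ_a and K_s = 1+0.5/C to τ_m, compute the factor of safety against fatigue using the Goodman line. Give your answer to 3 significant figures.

C = D/d = 22.0/2.6 = 8.4615; K_W = (4C−1)/(4C−4)+0.615/C = 1.1732; K_s = 1+0.5/C = 1.0591
F_a = (F_max−F_min)/2 = 107.6 N; F_m = (F_max+F_min)/2 = 156.4 N
τ_a = K_W·8F_aD/(πd³) = 1.1732 × 342.97 = 402.37 MPa
τ_m = K_s·8F_mD/(πd³) = 1.0591 × 498.52 = 527.97 MPa
Goodman: 1/n_f = τ_a/S_se + τ_m/S_su = 402.37/340 + 527.97/734 = 1.18344 + 0.71931 = 1.9028
n_f = 1/1.9028 = 0.5256

0.526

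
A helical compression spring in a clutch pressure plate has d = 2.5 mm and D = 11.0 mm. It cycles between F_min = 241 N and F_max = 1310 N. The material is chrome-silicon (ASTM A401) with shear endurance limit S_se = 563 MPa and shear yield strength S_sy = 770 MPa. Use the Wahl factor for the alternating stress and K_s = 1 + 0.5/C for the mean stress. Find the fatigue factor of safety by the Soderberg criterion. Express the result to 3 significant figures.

C = D/d = 11.0/2.5 = 4.4000; K_W = (4C−1)/(4C−4)+0.615/C = 1.3604; K_s = 1+0.5/C = 1.1136
F_a = (F_max−F_min)/2 = 534.5 N; F_m = (F_max+F_min)/2 = 775.5 N
τ_a = K_W·8F_aD/(πd³) = 1.3604 × 958.21 = 1303.5 MPa
τ_m = K_s·8F_mD/(πd³) = 1.1136 × 1390.3 = 1548.2 MPa
Soderberg: 1/n_f = τ_a/S_se + τ_m/S_sy = 1303.5/563 + 1548.2/770 = 2.31529 + 2.01070 = 4.326
n_f = 1/4.326 = 0.2312

0.231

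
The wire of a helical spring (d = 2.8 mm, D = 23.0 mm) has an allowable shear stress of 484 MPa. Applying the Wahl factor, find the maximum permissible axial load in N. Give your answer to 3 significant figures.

154 N

C = D/d = 23.0/2.8 = 8.2143
K_W = (4C−1)/(4C−4) + 0.615/C = 31.857/28.857 + 0.0749 = 1.1788
τ_max = K·8FD/(πd³) → F_max = τ_allow·πd³/(8DK)
F_max = 484·π·2.8³/(8·23.0·1.1788) = 33379/216.9 = 153.89 N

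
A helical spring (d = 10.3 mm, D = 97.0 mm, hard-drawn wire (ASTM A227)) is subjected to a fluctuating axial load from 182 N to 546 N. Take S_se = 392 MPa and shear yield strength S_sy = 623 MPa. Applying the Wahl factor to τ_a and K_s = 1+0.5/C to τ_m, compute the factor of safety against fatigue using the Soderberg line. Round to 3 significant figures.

3.84

C = D/d = 97.0/10.3 = 9.4175; K_W = (4C−1)/(4C−4)+0.615/C = 1.1544; K_s = 1+0.5/C = 1.0531
F_a = (F_max−F_min)/2 = 182 N; F_m = (F_max+F_min)/2 = 364 N
τ_a = K_W·8F_aD/(πd³) = 1.1544 × 41.141 = 47.493 MPa
τ_m = K_s·8F_mD/(πd³) = 1.0531 × 82.281 = 86.65 MPa
Soderberg: 1/n_f = τ_a/S_se + τ_m/S_sy = 47.493/392 + 86.65/623 = 0.12116 + 0.13908 = 0.26024
n_f = 1/0.26024 = 3.843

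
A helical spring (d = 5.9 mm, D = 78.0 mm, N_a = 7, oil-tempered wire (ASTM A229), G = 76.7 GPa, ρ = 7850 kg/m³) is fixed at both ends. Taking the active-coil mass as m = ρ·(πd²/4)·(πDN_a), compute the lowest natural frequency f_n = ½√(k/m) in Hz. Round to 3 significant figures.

48.7 Hz

k = Gd⁴/(8D³N_a) = (76.7×10³)(5.9⁴)/(8·78.0³·7) = 3.4973 N/mm = 3497.3 N/m
Wire length L = πDN_a = π·78.0·7 = 1715.3 mm
m = ρ·(πd²/4)·L = 7850 × 27.34×10⁻⁶ m² × 1.7153 m = 0.36813 kg
f_n = ½√(k/m) = 0.5·√(3497.3/0.36813) = 0.5·√(9500) = 48.734 Hz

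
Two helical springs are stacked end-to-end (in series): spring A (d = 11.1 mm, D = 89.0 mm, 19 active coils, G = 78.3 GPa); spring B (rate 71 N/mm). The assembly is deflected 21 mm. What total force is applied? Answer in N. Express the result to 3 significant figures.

k_A = Gd⁴/(8D³N_a) = (78.3×10³)(11.1⁴)/(8·89.0³·19) = 11.093 N/mm
Series: 1/k_eq = 1/11.093 + 1/71 = 0.10423; k_eq = 9.5939 N/mm
F = k_eq·δ = 9.5939·21 = 201.47 N

201 N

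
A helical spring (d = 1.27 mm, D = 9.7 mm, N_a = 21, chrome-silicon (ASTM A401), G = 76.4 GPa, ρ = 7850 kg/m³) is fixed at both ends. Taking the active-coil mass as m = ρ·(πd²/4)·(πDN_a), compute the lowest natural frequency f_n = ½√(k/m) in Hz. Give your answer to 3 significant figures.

226 Hz

k = Gd⁴/(8D³N_a) = (76.4×10³)(1.27⁴)/(8·9.7³·21) = 1.2962 N/mm = 1296.2 N/m
Wire length L = πDN_a = π·9.7·21 = 639.94 mm
m = ρ·(πd²/4)·L = 7850 × 1.2668×10⁻⁶ m² × 0.63994 m = 0.0063637 kg
f_n = ½√(k/m) = 0.5·√(1296.2/0.0063637) = 0.5·√(2.0369e+05) = 225.66 Hz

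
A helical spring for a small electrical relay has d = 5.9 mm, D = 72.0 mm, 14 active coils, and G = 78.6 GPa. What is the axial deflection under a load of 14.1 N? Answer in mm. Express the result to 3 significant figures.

6.19 mm

k = Gd⁴/(8D³N_a) = (78.6×10³)(5.9⁴)/(8·72.0³·14) = 2.2783 N/mm
δ = F/k = 14.1 / 2.2783 = 6.1888 mm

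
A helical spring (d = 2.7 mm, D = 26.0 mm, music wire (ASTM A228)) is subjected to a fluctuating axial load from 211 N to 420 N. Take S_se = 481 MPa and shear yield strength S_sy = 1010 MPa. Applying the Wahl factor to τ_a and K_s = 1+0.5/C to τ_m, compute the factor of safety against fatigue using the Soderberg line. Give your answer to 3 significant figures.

0.514

C = D/d = 26.0/2.7 = 9.6296; K_W = (4C−1)/(4C−4)+0.615/C = 1.1508; K_s = 1+0.5/C = 1.0519
F_a = (F_max−F_min)/2 = 104.5 N; F_m = (F_max+F_min)/2 = 315.5 N
τ_a = K_W·8F_aD/(πd³) = 1.1508 × 351.51 = 404.51 MPa
τ_m = K_s·8F_mD/(πd³) = 1.0519 × 1061.3 = 1116.4 MPa
Soderberg: 1/n_f = τ_a/S_se + τ_m/S_sy = 404.51/481 + 1116.4/1010 = 0.84098 + 1.10531 = 1.9463
n_f = 1/1.9463 = 0.5138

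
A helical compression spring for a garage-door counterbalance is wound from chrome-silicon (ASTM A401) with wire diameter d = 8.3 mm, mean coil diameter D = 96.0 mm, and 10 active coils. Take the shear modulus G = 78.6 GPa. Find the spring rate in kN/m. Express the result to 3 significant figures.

k = Gd⁴/(8D³N_a) = (78.6×10³ × 8.3⁴) / (8 × 96.0³ × 10)
  = 3.73022e+08 / 7.07789e+07 = 5.2703 N/mm

5.27 kN/m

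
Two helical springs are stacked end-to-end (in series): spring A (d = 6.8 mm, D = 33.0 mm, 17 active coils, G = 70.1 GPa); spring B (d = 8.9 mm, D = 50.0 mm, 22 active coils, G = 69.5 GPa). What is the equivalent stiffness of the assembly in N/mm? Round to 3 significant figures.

12.0 N/mm

k_A = Gd⁴/(8D³N_a) = (70.1×10³)(6.8⁴)/(8·33.0³·17) = 30.667 N/mm
k_B = Gd⁴/(8D³N_a) = (69.5×10³)(8.9⁴)/(8·50.0³·22) = 19.821 N/mm
Series: 1/k_eq = 1/30.667 + 1/19.821 = 0.08306; k_eq = 12.039 N/mm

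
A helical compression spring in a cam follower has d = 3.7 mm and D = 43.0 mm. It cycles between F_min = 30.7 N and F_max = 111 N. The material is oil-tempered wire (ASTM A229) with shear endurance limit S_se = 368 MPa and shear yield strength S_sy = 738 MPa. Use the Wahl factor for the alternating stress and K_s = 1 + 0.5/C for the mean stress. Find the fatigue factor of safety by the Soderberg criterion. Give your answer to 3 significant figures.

C = D/d = 43.0/3.7 = 11.6216; K_W = (4C−1)/(4C−4)+0.615/C = 1.1235; K_s = 1+0.5/C = 1.0430
F_a = (F_max−F_min)/2 = 40.15 N; F_m = (F_max+F_min)/2 = 70.85 N
τ_a = K_W·8F_aD/(πd³) = 1.1235 × 86.794 = 97.515 MPa
τ_m = K_s·8F_mD/(πd³) = 1.0430 × 153.16 = 159.75 MPa
Soderberg: 1/n_f = τ_a/S_se + τ_m/S_sy = 97.515/368 + 159.75/738 = 0.26499 + 0.21646 = 0.48145
n_f = 1/0.48145 = 2.077

2.08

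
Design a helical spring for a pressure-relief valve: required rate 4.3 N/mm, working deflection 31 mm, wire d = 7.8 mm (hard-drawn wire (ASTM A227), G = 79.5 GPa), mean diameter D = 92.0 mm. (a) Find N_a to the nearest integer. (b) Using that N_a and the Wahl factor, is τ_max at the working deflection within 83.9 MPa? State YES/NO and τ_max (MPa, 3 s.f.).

N_a = Gd⁴/(8D³k) = (79.5×10³)(7.8⁴)/(8·92.0³·4.3) = 10.99 → N_a = 11
Actual rate k = Gd⁴/(8D³·11) = 4.2944 N/mm
Working load F = kδ = 4.2944·31 = 133.13 N
C = 92.0/7.8 = 11.7949; K_W = (4C−1)/(4C−4)+0.615/C = 1.1216
τ_max = K_W·8FD/(πd³) = 1.1216·65.721 = 73.714 MPa
τ_max ≤ 83.9 MPa → acceptable

(a) 11 coils; (b) YES, τ_max = 73.7 MPa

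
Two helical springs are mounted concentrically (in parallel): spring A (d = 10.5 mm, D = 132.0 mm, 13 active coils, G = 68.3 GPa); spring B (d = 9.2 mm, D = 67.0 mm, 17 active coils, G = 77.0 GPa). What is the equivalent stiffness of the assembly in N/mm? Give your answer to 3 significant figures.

17.0 N/mm

k_A = Gd⁴/(8D³N_a) = (68.3×10³)(10.5⁴)/(8·132.0³·13) = 3.4707 N/mm
k_B = Gd⁴/(8D³N_a) = (77.0×10³)(9.2⁴)/(8·67.0³·17) = 13.486 N/mm
Parallel: k_eq = 3.4707 + 13.486 = 16.957 N/mm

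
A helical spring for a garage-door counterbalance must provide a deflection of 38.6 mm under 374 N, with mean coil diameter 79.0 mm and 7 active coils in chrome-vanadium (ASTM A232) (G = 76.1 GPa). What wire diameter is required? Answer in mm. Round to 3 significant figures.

Required rate k = F/δ = 374/38.6 = 9.6891 N/mm
d = (8D³N_a·k / G)^(1/4) = (8·79.0³·7·9.6891 / (76.1×10³))^0.25
  = (3515.4)^0.25 = 7.7000 mm

7.70 mm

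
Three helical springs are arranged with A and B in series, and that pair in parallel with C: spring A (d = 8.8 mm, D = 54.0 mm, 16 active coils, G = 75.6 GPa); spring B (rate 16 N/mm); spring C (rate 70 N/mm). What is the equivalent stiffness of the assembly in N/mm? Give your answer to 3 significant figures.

k_A = Gd⁴/(8D³N_a) = (75.6×10³)(8.8⁴)/(8·54.0³·16) = 22.494 N/mm
Springs A,B series: k_AB = 1/(1/22.494+1/16) = 9.3496 N/mm; parallel with C: k_eq = 9.3496+70 = 79.35 N/mm

79.3 N/mm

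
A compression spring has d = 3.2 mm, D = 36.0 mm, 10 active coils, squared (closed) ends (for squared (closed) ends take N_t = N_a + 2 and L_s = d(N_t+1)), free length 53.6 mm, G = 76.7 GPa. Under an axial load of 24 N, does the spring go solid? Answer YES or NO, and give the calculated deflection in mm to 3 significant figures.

k = Gd⁴/(8D³N_a) = (76.7×10³)(3.2⁴)/(8·36.0³·10) = 2.1548 N/mm
N_t = 12; L_s = 3.2·13 = 41.6 mm; δ_solid = L₀ − L_s = 53.6 − 41.6 = 12 mm
δ = F/k = 24/2.1548 = 11.138 mm
δ < δ_solid → spring does not go solid

NO, δ = 11.1 mm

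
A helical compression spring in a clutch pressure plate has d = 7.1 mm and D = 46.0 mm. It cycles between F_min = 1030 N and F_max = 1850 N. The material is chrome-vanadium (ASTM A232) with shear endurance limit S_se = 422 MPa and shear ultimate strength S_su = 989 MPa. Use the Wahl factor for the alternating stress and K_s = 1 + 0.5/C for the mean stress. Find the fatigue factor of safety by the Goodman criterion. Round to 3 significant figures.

1.10

C = D/d = 46.0/7.1 = 6.4789; K_W = (4C−1)/(4C−4)+0.615/C = 1.2318; K_s = 1+0.5/C = 1.0772
F_a = (F_max−F_min)/2 = 410 N; F_m = (F_max+F_min)/2 = 1440 N
τ_a = K_W·8F_aD/(πd³) = 1.2318 × 134.19 = 165.29 MPa
τ_m = K_s·8F_mD/(πd³) = 1.0772 × 471.29 = 507.66 MPa
Goodman: 1/n_f = τ_a/S_se + τ_m/S_su = 165.29/422 + 507.66/989 = 0.39169 + 0.51330 = 0.90499
n_f = 1/0.90499 = 1.105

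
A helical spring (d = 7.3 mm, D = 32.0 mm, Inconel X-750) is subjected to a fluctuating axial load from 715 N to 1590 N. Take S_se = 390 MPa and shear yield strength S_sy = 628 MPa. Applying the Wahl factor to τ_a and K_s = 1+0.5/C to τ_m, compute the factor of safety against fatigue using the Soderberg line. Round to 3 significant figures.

C = D/d = 32.0/7.3 = 4.3836; K_W = (4C−1)/(4C−4)+0.615/C = 1.3620; K_s = 1+0.5/C = 1.1141
F_a = (F_max−F_min)/2 = 437.5 N; F_m = (F_max+F_min)/2 = 1152.5 N
τ_a = K_W·8F_aD/(πd³) = 1.3620 × 91.643 = 124.81 MPa
τ_m = K_s·8F_mD/(πd³) = 1.1141 × 241.41 = 268.95 MPa
Soderberg: 1/n_f = τ_a/S_se + τ_m/S_sy = 124.81/390 + 268.95/628 = 0.32004 + 0.42826 = 0.7483
n_f = 1/0.7483 = 1.336

1.34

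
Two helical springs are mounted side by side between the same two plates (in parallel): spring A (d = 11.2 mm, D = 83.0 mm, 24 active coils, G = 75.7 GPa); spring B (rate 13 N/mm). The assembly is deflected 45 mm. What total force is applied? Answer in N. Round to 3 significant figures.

k_A = Gd⁴/(8D³N_a) = (75.7×10³)(11.2⁴)/(8·83.0³·24) = 10.85 N/mm
Parallel: k_eq = 10.85 + 13 = 23.85 N/mm
F = k_eq·δ = 23.85·45 = 1073.3 N

1070 N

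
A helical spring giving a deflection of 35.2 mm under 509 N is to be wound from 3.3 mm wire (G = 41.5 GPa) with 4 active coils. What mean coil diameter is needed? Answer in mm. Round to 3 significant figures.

Required rate k = F/δ = 509/35.2 = 14.46 N/mm
D = (Gd⁴/(8N_a·k))^(1/3) = (41.5×10³·3.3⁴/(8·4·14.46))^(1/3)
  = (10636)^(1/3) = 21.9917 mm

22.0 mm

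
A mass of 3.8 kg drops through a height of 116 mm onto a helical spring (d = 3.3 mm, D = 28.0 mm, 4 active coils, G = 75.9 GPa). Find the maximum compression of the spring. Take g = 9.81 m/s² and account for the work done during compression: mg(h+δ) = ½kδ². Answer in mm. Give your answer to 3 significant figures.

k = Gd⁴/(8D³N_a) = (75.9×10³)(3.3⁴)/(8·28.0³·4) = 12.814 N/mm
W = mg = 3.8 × 9.81 = 37.278 N
½kδ² − Wδ − Wh = 0 → δ = (W + √(W² + 2kWh))/k
δ = (37.278 + √(1389.6 + 110819))/12.814 = (37.278 + 334.98)/12.814 = 29.051 mm

29.1 mm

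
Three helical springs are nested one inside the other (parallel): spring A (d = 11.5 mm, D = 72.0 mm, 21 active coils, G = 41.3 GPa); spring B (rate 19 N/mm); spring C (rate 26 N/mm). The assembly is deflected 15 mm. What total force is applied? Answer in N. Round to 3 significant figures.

k_A = Gd⁴/(8D³N_a) = (41.3×10³)(11.5⁴)/(8·72.0³·21) = 11.52 N/mm
Parallel: k_eq = 11.52 + 19 + 26 = 56.52 N/mm
F = k_eq·δ = 56.52·15 = 847.79 N

848 N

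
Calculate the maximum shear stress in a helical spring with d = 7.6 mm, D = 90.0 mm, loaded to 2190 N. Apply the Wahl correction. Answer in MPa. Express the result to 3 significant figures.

1280 MPa

Spring index C = D/d = 90.0/7.6 = 11.8421
K_W = (4C−1)/(4C−4) + 0.615/C = 46.368/43.368 + 0.0519 = 1.1211
τ₀ = 8FD/(πd³) = 8·2190·90.0/(π·7.6³) = 1.5768e+06/1379.1 = 1143.4 MPa
τ_max = K·τ₀ = 1.1211 × 1143.4 = 1281.8 MPa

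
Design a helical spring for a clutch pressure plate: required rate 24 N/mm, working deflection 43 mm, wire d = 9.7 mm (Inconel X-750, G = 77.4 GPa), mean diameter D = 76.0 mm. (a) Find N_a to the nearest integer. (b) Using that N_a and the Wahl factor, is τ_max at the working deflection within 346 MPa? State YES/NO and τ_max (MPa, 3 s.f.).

N_a = Gd⁴/(8D³k) = (77.4×10³)(9.7⁴)/(8·76.0³·24) = 8.13 → N_a = 8
Actual rate k = Gd⁴/(8D³·8) = 24.39 N/mm
Working load F = kδ = 24.39·43 = 1048.8 N
C = 76.0/9.7 = 7.8351; K_W = (4C−1)/(4C−4)+0.615/C = 1.1882
τ_max = K_W·8FD/(πd³) = 1.1882·222.39 = 264.25 MPa
τ_max ≤ 346 MPa → acceptable

(a) 8 coils; (b) YES, τ_max = 264 MPa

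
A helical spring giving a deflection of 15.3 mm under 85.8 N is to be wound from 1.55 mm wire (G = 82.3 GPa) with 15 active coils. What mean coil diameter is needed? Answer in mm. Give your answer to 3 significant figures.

8.90 mm

Required rate k = F/δ = 85.8/15.3 = 5.6078 N/mm
D = (Gd⁴/(8N_a·k))^(1/3) = (82.3×10³·1.55⁴/(8·15·5.6078))^(1/3)
  = (705.91)^(1/3) = 8.9040 mm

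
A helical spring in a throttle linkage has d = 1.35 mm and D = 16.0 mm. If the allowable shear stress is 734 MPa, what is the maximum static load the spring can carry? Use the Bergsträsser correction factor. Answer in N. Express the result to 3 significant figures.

39.8 N

C = D/d = 16.0/1.35 = 11.8519
K_B = (4C+2)/(4C−3) = 49.407/44.407 = 1.1126
τ_max = K·8FD/(πd³) → F_max = τ_allow·πd³/(8DK)
F_max = 734·π·1.35³/(8·16.0·1.1126) = 5673.5/142.41 = 39.838 N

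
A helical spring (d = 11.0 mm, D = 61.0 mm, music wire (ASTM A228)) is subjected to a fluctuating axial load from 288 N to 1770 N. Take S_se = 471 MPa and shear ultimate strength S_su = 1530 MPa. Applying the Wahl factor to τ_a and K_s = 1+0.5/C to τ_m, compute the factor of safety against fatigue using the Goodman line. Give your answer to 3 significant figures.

3.13

C = D/d = 61.0/11.0 = 5.5455; K_W = (4C−1)/(4C−4)+0.615/C = 1.2759; K_s = 1+0.5/C = 1.0902
F_a = (F_max−F_min)/2 = 741 N; F_m = (F_max+F_min)/2 = 1029 N
τ_a = K_W·8F_aD/(πd³) = 1.2759 × 86.479 = 110.34 MPa
τ_m = K_s·8F_mD/(πd³) = 1.0902 × 120.09 = 130.92 MPa
Goodman: 1/n_f = τ_a/S_se + τ_m/S_su = 110.34/471 + 130.92/1530 = 0.23426 + 0.08557 = 0.31983
n_f = 1/0.31983 = 3.127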